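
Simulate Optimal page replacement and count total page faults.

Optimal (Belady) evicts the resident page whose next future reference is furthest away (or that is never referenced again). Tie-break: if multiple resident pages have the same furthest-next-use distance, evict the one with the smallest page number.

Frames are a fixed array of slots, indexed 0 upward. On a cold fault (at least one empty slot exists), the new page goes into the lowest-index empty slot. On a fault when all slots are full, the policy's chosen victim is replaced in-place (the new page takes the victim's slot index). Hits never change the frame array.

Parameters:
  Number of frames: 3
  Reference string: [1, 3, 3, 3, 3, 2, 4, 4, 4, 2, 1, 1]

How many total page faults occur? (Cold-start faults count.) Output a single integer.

Answer: 4

Derivation:
Step 0: ref 1 → FAULT, frames=[1,-,-]
Step 1: ref 3 → FAULT, frames=[1,3,-]
Step 2: ref 3 → HIT, frames=[1,3,-]
Step 3: ref 3 → HIT, frames=[1,3,-]
Step 4: ref 3 → HIT, frames=[1,3,-]
Step 5: ref 2 → FAULT, frames=[1,3,2]
Step 6: ref 4 → FAULT (evict 3), frames=[1,4,2]
Step 7: ref 4 → HIT, frames=[1,4,2]
Step 8: ref 4 → HIT, frames=[1,4,2]
Step 9: ref 2 → HIT, frames=[1,4,2]
Step 10: ref 1 → HIT, frames=[1,4,2]
Step 11: ref 1 → HIT, frames=[1,4,2]
Total faults: 4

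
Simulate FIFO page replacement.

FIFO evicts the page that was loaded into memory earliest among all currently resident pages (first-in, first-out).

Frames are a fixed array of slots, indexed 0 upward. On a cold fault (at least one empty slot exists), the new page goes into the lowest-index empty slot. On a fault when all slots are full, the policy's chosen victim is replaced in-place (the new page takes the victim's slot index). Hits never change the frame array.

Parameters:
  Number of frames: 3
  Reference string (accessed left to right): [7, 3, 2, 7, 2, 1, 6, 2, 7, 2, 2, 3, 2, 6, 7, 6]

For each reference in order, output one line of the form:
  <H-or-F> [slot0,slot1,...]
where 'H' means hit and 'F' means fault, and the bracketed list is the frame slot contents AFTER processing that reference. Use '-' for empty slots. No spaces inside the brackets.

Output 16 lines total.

F [7,-,-]
F [7,3,-]
F [7,3,2]
H [7,3,2]
H [7,3,2]
F [1,3,2]
F [1,6,2]
H [1,6,2]
F [1,6,7]
F [2,6,7]
H [2,6,7]
F [2,3,7]
H [2,3,7]
F [2,3,6]
F [7,3,6]
H [7,3,6]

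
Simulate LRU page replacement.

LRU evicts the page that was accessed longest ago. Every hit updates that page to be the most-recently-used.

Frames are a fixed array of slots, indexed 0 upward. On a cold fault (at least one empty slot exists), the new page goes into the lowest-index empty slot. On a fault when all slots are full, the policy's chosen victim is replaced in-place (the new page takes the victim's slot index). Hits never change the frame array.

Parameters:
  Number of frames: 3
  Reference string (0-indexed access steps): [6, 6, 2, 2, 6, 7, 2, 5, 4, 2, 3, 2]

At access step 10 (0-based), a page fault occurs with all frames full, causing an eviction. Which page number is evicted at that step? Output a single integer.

Answer: 5

Derivation:
Step 0: ref 6 -> FAULT, frames=[6,-,-]
Step 1: ref 6 -> HIT, frames=[6,-,-]
Step 2: ref 2 -> FAULT, frames=[6,2,-]
Step 3: ref 2 -> HIT, frames=[6,2,-]
Step 4: ref 6 -> HIT, frames=[6,2,-]
Step 5: ref 7 -> FAULT, frames=[6,2,7]
Step 6: ref 2 -> HIT, frames=[6,2,7]
Step 7: ref 5 -> FAULT, evict 6, frames=[5,2,7]
Step 8: ref 4 -> FAULT, evict 7, frames=[5,2,4]
Step 9: ref 2 -> HIT, frames=[5,2,4]
Step 10: ref 3 -> FAULT, evict 5, frames=[3,2,4]
At step 10: evicted page 5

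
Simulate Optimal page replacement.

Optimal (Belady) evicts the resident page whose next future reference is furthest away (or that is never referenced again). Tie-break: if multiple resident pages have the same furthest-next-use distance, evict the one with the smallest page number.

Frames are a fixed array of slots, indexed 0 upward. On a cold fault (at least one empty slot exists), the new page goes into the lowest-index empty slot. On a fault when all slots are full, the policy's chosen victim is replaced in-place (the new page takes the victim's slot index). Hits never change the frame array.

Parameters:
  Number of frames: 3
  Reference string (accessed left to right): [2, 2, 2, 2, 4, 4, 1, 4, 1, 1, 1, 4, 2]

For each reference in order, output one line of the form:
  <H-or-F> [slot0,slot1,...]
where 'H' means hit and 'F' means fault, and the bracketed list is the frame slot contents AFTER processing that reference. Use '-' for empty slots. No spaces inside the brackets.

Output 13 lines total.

F [2,-,-]
H [2,-,-]
H [2,-,-]
H [2,-,-]
F [2,4,-]
H [2,4,-]
F [2,4,1]
H [2,4,1]
H [2,4,1]
H [2,4,1]
H [2,4,1]
H [2,4,1]
H [2,4,1]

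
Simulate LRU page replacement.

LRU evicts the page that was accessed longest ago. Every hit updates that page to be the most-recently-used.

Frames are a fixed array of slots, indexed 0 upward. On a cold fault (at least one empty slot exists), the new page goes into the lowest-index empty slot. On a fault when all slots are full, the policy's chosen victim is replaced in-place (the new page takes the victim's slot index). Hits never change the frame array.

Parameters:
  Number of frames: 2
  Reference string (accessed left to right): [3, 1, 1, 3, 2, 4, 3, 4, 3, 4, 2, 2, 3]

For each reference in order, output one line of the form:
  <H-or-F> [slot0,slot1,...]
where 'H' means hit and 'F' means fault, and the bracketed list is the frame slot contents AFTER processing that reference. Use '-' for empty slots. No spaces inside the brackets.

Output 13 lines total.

F [3,-]
F [3,1]
H [3,1]
H [3,1]
F [3,2]
F [4,2]
F [4,3]
H [4,3]
H [4,3]
H [4,3]
F [4,2]
H [4,2]
F [3,2]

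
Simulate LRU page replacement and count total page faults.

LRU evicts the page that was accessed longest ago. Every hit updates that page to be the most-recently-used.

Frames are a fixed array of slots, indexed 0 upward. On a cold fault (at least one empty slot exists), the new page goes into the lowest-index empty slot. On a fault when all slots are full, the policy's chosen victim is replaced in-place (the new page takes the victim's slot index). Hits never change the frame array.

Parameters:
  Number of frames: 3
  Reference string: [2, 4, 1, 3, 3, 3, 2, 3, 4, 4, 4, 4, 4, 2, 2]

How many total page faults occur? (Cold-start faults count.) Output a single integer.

Step 0: ref 2 → FAULT, frames=[2,-,-]
Step 1: ref 4 → FAULT, frames=[2,4,-]
Step 2: ref 1 → FAULT, frames=[2,4,1]
Step 3: ref 3 → FAULT (evict 2), frames=[3,4,1]
Step 4: ref 3 → HIT, frames=[3,4,1]
Step 5: ref 3 → HIT, frames=[3,4,1]
Step 6: ref 2 → FAULT (evict 4), frames=[3,2,1]
Step 7: ref 3 → HIT, frames=[3,2,1]
Step 8: ref 4 → FAULT (evict 1), frames=[3,2,4]
Step 9: ref 4 → HIT, frames=[3,2,4]
Step 10: ref 4 → HIT, frames=[3,2,4]
Step 11: ref 4 → HIT, frames=[3,2,4]
Step 12: ref 4 → HIT, frames=[3,2,4]
Step 13: ref 2 → HIT, frames=[3,2,4]
Step 14: ref 2 → HIT, frames=[3,2,4]
Total faults: 6

Answer: 6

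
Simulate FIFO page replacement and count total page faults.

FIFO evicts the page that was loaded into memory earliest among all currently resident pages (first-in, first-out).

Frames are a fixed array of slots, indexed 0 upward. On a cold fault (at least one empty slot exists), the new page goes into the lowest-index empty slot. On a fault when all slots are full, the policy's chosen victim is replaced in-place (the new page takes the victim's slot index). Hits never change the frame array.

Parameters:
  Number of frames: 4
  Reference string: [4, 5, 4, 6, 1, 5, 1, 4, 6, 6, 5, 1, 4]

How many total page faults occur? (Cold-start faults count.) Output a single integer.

Step 0: ref 4 → FAULT, frames=[4,-,-,-]
Step 1: ref 5 → FAULT, frames=[4,5,-,-]
Step 2: ref 4 → HIT, frames=[4,5,-,-]
Step 3: ref 6 → FAULT, frames=[4,5,6,-]
Step 4: ref 1 → FAULT, frames=[4,5,6,1]
Step 5: ref 5 → HIT, frames=[4,5,6,1]
Step 6: ref 1 → HIT, frames=[4,5,6,1]
Step 7: ref 4 → HIT, frames=[4,5,6,1]
Step 8: ref 6 → HIT, frames=[4,5,6,1]
Step 9: ref 6 → HIT, frames=[4,5,6,1]
Step 10: ref 5 → HIT, frames=[4,5,6,1]
Step 11: ref 1 → HIT, frames=[4,5,6,1]
Step 12: ref 4 → HIT, frames=[4,5,6,1]
Total faults: 4

Answer: 4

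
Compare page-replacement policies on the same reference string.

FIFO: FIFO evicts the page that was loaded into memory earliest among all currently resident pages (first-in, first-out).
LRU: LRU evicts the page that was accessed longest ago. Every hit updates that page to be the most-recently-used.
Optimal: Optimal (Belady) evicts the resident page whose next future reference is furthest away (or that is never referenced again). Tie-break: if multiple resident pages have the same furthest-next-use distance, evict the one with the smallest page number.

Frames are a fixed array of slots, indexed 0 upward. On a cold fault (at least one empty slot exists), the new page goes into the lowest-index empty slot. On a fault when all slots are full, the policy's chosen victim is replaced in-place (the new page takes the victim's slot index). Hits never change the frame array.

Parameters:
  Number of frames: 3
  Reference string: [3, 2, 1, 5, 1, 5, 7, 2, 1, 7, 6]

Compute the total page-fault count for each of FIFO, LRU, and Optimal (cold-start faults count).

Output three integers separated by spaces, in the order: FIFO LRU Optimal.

Answer: 8 8 6

Derivation:
--- FIFO ---
  step 0: ref 3 -> FAULT, frames=[3,-,-] (faults so far: 1)
  step 1: ref 2 -> FAULT, frames=[3,2,-] (faults so far: 2)
  step 2: ref 1 -> FAULT, frames=[3,2,1] (faults so far: 3)
  step 3: ref 5 -> FAULT, evict 3, frames=[5,2,1] (faults so far: 4)
  step 4: ref 1 -> HIT, frames=[5,2,1] (faults so far: 4)
  step 5: ref 5 -> HIT, frames=[5,2,1] (faults so far: 4)
  step 6: ref 7 -> FAULT, evict 2, frames=[5,7,1] (faults so far: 5)
  step 7: ref 2 -> FAULT, evict 1, frames=[5,7,2] (faults so far: 6)
  step 8: ref 1 -> FAULT, evict 5, frames=[1,7,2] (faults so far: 7)
  step 9: ref 7 -> HIT, frames=[1,7,2] (faults so far: 7)
  step 10: ref 6 -> FAULT, evict 7, frames=[1,6,2] (faults so far: 8)
  FIFO total faults: 8
--- LRU ---
  step 0: ref 3 -> FAULT, frames=[3,-,-] (faults so far: 1)
  step 1: ref 2 -> FAULT, frames=[3,2,-] (faults so far: 2)
  step 2: ref 1 -> FAULT, frames=[3,2,1] (faults so far: 3)
  step 3: ref 5 -> FAULT, evict 3, frames=[5,2,1] (faults so far: 4)
  step 4: ref 1 -> HIT, frames=[5,2,1] (faults so far: 4)
  step 5: ref 5 -> HIT, frames=[5,2,1] (faults so far: 4)
  step 6: ref 7 -> FAULT, evict 2, frames=[5,7,1] (faults so far: 5)
  step 7: ref 2 -> FAULT, evict 1, frames=[5,7,2] (faults so far: 6)
  step 8: ref 1 -> FAULT, evict 5, frames=[1,7,2] (faults so far: 7)
  step 9: ref 7 -> HIT, frames=[1,7,2] (faults so far: 7)
  step 10: ref 6 -> FAULT, evict 2, frames=[1,7,6] (faults so far: 8)
  LRU total faults: 8
--- Optimal ---
  step 0: ref 3 -> FAULT, frames=[3,-,-] (faults so far: 1)
  step 1: ref 2 -> FAULT, frames=[3,2,-] (faults so far: 2)
  step 2: ref 1 -> FAULT, frames=[3,2,1] (faults so far: 3)
  step 3: ref 5 -> FAULT, evict 3, frames=[5,2,1] (faults so far: 4)
  step 4: ref 1 -> HIT, frames=[5,2,1] (faults so far: 4)
  step 5: ref 5 -> HIT, frames=[5,2,1] (faults so far: 4)
  step 6: ref 7 -> FAULT, evict 5, frames=[7,2,1] (faults so far: 5)
  step 7: ref 2 -> HIT, frames=[7,2,1] (faults so far: 5)
  step 8: ref 1 -> HIT, frames=[7,2,1] (faults so far: 5)
  step 9: ref 7 -> HIT, frames=[7,2,1] (faults so far: 5)
  step 10: ref 6 -> FAULT, evict 1, frames=[7,2,6] (faults so far: 6)
  Optimal total faults: 6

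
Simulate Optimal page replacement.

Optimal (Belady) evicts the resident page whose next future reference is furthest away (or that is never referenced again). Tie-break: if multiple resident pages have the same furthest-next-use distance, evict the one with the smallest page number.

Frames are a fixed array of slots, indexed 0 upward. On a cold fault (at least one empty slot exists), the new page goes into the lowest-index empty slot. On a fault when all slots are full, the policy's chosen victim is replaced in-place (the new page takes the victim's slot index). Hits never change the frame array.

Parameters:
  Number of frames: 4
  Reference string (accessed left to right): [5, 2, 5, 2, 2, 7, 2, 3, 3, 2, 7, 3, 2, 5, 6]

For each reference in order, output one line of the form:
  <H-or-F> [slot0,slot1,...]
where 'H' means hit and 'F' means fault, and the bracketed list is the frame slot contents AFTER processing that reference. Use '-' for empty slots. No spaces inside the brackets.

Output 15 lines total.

F [5,-,-,-]
F [5,2,-,-]
H [5,2,-,-]
H [5,2,-,-]
H [5,2,-,-]
F [5,2,7,-]
H [5,2,7,-]
F [5,2,7,3]
H [5,2,7,3]
H [5,2,7,3]
H [5,2,7,3]
H [5,2,7,3]
H [5,2,7,3]
H [5,2,7,3]
F [5,6,7,3]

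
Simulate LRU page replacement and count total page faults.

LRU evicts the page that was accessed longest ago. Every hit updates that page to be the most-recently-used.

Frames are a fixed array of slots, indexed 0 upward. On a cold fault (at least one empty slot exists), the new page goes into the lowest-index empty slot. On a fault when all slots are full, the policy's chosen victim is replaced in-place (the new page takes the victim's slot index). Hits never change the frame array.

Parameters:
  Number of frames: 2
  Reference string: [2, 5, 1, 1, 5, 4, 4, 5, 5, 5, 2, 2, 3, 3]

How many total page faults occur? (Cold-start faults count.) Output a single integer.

Answer: 6

Derivation:
Step 0: ref 2 → FAULT, frames=[2,-]
Step 1: ref 5 → FAULT, frames=[2,5]
Step 2: ref 1 → FAULT (evict 2), frames=[1,5]
Step 3: ref 1 → HIT, frames=[1,5]
Step 4: ref 5 → HIT, frames=[1,5]
Step 5: ref 4 → FAULT (evict 1), frames=[4,5]
Step 6: ref 4 → HIT, frames=[4,5]
Step 7: ref 5 → HIT, frames=[4,5]
Step 8: ref 5 → HIT, frames=[4,5]
Step 9: ref 5 → HIT, frames=[4,5]
Step 10: ref 2 → FAULT (evict 4), frames=[2,5]
Step 11: ref 2 → HIT, frames=[2,5]
Step 12: ref 3 → FAULT (evict 5), frames=[2,3]
Step 13: ref 3 → HIT, frames=[2,3]
Total faults: 6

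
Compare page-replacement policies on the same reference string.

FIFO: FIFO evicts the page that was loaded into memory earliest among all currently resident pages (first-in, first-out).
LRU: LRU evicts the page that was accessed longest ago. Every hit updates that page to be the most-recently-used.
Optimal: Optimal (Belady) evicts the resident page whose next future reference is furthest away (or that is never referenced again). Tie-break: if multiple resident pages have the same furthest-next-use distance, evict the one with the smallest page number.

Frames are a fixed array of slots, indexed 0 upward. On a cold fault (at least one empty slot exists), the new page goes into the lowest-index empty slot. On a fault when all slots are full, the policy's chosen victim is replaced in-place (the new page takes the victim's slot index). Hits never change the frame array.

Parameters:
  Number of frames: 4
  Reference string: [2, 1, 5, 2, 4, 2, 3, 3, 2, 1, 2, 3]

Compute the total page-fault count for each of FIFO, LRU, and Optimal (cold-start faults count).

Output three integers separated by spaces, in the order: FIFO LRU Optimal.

Answer: 7 6 5

Derivation:
--- FIFO ---
  step 0: ref 2 -> FAULT, frames=[2,-,-,-] (faults so far: 1)
  step 1: ref 1 -> FAULT, frames=[2,1,-,-] (faults so far: 2)
  step 2: ref 5 -> FAULT, frames=[2,1,5,-] (faults so far: 3)
  step 3: ref 2 -> HIT, frames=[2,1,5,-] (faults so far: 3)
  step 4: ref 4 -> FAULT, frames=[2,1,5,4] (faults so far: 4)
  step 5: ref 2 -> HIT, frames=[2,1,5,4] (faults so far: 4)
  step 6: ref 3 -> FAULT, evict 2, frames=[3,1,5,4] (faults so far: 5)
  step 7: ref 3 -> HIT, frames=[3,1,5,4] (faults so far: 5)
  step 8: ref 2 -> FAULT, evict 1, frames=[3,2,5,4] (faults so far: 6)
  step 9: ref 1 -> FAULT, evict 5, frames=[3,2,1,4] (faults so far: 7)
  step 10: ref 2 -> HIT, frames=[3,2,1,4] (faults so far: 7)
  step 11: ref 3 -> HIT, frames=[3,2,1,4] (faults so far: 7)
  FIFO total faults: 7
--- LRU ---
  step 0: ref 2 -> FAULT, frames=[2,-,-,-] (faults so far: 1)
  step 1: ref 1 -> FAULT, frames=[2,1,-,-] (faults so far: 2)
  step 2: ref 5 -> FAULT, frames=[2,1,5,-] (faults so far: 3)
  step 3: ref 2 -> HIT, frames=[2,1,5,-] (faults so far: 3)
  step 4: ref 4 -> FAULT, frames=[2,1,5,4] (faults so far: 4)
  step 5: ref 2 -> HIT, frames=[2,1,5,4] (faults so far: 4)
  step 6: ref 3 -> FAULT, evict 1, frames=[2,3,5,4] (faults so far: 5)
  step 7: ref 3 -> HIT, frames=[2,3,5,4] (faults so far: 5)
  step 8: ref 2 -> HIT, frames=[2,3,5,4] (faults so far: 5)
  step 9: ref 1 -> FAULT, evict 5, frames=[2,3,1,4] (faults so far: 6)
  step 10: ref 2 -> HIT, frames=[2,3,1,4] (faults so far: 6)
  step 11: ref 3 -> HIT, frames=[2,3,1,4] (faults so far: 6)
  LRU total faults: 6
--- Optimal ---
  step 0: ref 2 -> FAULT, frames=[2,-,-,-] (faults so far: 1)
  step 1: ref 1 -> FAULT, frames=[2,1,-,-] (faults so far: 2)
  step 2: ref 5 -> FAULT, frames=[2,1,5,-] (faults so far: 3)
  step 3: ref 2 -> HIT, frames=[2,1,5,-] (faults so far: 3)
  step 4: ref 4 -> FAULT, frames=[2,1,5,4] (faults so far: 4)
  step 5: ref 2 -> HIT, frames=[2,1,5,4] (faults so far: 4)
  step 6: ref 3 -> FAULT, evict 4, frames=[2,1,5,3] (faults so far: 5)
  step 7: ref 3 -> HIT, frames=[2,1,5,3] (faults so far: 5)
  step 8: ref 2 -> HIT, frames=[2,1,5,3] (faults so far: 5)
  step 9: ref 1 -> HIT, frames=[2,1,5,3] (faults so far: 5)
  step 10: ref 2 -> HIT, frames=[2,1,5,3] (faults so far: 5)
  step 11: ref 3 -> HIT, frames=[2,1,5,3] (faults so far: 5)
  Optimal total faults: 5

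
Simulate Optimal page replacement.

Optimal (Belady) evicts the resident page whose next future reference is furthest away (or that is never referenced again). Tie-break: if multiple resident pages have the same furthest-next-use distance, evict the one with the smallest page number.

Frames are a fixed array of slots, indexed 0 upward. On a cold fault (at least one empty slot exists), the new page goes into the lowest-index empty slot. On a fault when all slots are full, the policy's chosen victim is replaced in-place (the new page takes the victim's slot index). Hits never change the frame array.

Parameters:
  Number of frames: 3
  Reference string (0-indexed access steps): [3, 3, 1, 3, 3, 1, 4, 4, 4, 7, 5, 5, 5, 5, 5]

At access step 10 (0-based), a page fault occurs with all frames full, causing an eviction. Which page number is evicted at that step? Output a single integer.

Step 0: ref 3 -> FAULT, frames=[3,-,-]
Step 1: ref 3 -> HIT, frames=[3,-,-]
Step 2: ref 1 -> FAULT, frames=[3,1,-]
Step 3: ref 3 -> HIT, frames=[3,1,-]
Step 4: ref 3 -> HIT, frames=[3,1,-]
Step 5: ref 1 -> HIT, frames=[3,1,-]
Step 6: ref 4 -> FAULT, frames=[3,1,4]
Step 7: ref 4 -> HIT, frames=[3,1,4]
Step 8: ref 4 -> HIT, frames=[3,1,4]
Step 9: ref 7 -> FAULT, evict 1, frames=[3,7,4]
Step 10: ref 5 -> FAULT, evict 3, frames=[5,7,4]
At step 10: evicted page 3

Answer: 3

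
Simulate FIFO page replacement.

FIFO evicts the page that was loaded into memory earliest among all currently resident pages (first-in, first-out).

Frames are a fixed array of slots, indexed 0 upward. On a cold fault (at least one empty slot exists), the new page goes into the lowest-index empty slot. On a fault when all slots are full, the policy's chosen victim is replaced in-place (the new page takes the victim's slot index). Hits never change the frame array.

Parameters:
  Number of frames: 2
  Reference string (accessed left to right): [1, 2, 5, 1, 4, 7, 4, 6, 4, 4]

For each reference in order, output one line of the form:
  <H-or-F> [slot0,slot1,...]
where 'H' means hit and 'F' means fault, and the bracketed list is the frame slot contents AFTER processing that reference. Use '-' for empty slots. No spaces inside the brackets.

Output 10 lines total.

F [1,-]
F [1,2]
F [5,2]
F [5,1]
F [4,1]
F [4,7]
H [4,7]
F [6,7]
F [6,4]
H [6,4]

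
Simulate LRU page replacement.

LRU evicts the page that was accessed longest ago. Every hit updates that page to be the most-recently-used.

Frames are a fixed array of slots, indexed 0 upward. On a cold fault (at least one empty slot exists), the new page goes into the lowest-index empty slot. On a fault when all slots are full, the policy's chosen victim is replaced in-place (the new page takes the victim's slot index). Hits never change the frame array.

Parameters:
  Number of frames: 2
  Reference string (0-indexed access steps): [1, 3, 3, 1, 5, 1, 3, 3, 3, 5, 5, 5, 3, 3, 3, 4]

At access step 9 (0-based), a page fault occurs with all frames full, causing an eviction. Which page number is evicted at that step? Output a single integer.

Step 0: ref 1 -> FAULT, frames=[1,-]
Step 1: ref 3 -> FAULT, frames=[1,3]
Step 2: ref 3 -> HIT, frames=[1,3]
Step 3: ref 1 -> HIT, frames=[1,3]
Step 4: ref 5 -> FAULT, evict 3, frames=[1,5]
Step 5: ref 1 -> HIT, frames=[1,5]
Step 6: ref 3 -> FAULT, evict 5, frames=[1,3]
Step 7: ref 3 -> HIT, frames=[1,3]
Step 8: ref 3 -> HIT, frames=[1,3]
Step 9: ref 5 -> FAULT, evict 1, frames=[5,3]
At step 9: evicted page 1

Answer: 1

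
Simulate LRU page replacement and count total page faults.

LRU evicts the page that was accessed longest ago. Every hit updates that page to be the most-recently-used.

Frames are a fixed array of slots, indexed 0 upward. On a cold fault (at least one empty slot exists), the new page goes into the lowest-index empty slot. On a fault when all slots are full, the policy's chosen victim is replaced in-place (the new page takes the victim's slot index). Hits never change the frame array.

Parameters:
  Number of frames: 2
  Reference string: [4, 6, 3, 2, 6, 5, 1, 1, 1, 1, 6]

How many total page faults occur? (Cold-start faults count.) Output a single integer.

Answer: 8

Derivation:
Step 0: ref 4 → FAULT, frames=[4,-]
Step 1: ref 6 → FAULT, frames=[4,6]
Step 2: ref 3 → FAULT (evict 4), frames=[3,6]
Step 3: ref 2 → FAULT (evict 6), frames=[3,2]
Step 4: ref 6 → FAULT (evict 3), frames=[6,2]
Step 5: ref 5 → FAULT (evict 2), frames=[6,5]
Step 6: ref 1 → FAULT (evict 6), frames=[1,5]
Step 7: ref 1 → HIT, frames=[1,5]
Step 8: ref 1 → HIT, frames=[1,5]
Step 9: ref 1 → HIT, frames=[1,5]
Step 10: ref 6 → FAULT (evict 5), frames=[1,6]
Total faults: 8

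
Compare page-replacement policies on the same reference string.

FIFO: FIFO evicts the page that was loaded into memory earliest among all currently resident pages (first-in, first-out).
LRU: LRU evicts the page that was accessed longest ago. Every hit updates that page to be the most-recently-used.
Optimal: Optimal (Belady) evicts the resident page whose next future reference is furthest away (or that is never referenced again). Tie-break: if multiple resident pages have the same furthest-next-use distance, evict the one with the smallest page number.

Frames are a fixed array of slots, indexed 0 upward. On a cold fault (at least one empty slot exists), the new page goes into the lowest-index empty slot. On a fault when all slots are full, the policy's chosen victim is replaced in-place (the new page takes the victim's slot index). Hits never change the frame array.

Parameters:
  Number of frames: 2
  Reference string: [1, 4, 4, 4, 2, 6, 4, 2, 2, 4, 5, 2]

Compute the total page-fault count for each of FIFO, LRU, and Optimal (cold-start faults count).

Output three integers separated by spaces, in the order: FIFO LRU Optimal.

--- FIFO ---
  step 0: ref 1 -> FAULT, frames=[1,-] (faults so far: 1)
  step 1: ref 4 -> FAULT, frames=[1,4] (faults so far: 2)
  step 2: ref 4 -> HIT, frames=[1,4] (faults so far: 2)
  step 3: ref 4 -> HIT, frames=[1,4] (faults so far: 2)
  step 4: ref 2 -> FAULT, evict 1, frames=[2,4] (faults so far: 3)
  step 5: ref 6 -> FAULT, evict 4, frames=[2,6] (faults so far: 4)
  step 6: ref 4 -> FAULT, evict 2, frames=[4,6] (faults so far: 5)
  step 7: ref 2 -> FAULT, evict 6, frames=[4,2] (faults so far: 6)
  step 8: ref 2 -> HIT, frames=[4,2] (faults so far: 6)
  step 9: ref 4 -> HIT, frames=[4,2] (faults so far: 6)
  step 10: ref 5 -> FAULT, evict 4, frames=[5,2] (faults so far: 7)
  step 11: ref 2 -> HIT, frames=[5,2] (faults so far: 7)
  FIFO total faults: 7
--- LRU ---
  step 0: ref 1 -> FAULT, frames=[1,-] (faults so far: 1)
  step 1: ref 4 -> FAULT, frames=[1,4] (faults so far: 2)
  step 2: ref 4 -> HIT, frames=[1,4] (faults so far: 2)
  step 3: ref 4 -> HIT, frames=[1,4] (faults so far: 2)
  step 4: ref 2 -> FAULT, evict 1, frames=[2,4] (faults so far: 3)
  step 5: ref 6 -> FAULT, evict 4, frames=[2,6] (faults so far: 4)
  step 6: ref 4 -> FAULT, evict 2, frames=[4,6] (faults so far: 5)
  step 7: ref 2 -> FAULT, evict 6, frames=[4,2] (faults so far: 6)
  step 8: ref 2 -> HIT, frames=[4,2] (faults so far: 6)
  step 9: ref 4 -> HIT, frames=[4,2] (faults so far: 6)
  step 10: ref 5 -> FAULT, evict 2, frames=[4,5] (faults so far: 7)
  step 11: ref 2 -> FAULT, evict 4, frames=[2,5] (faults so far: 8)
  LRU total faults: 8
--- Optimal ---
  step 0: ref 1 -> FAULT, frames=[1,-] (faults so far: 1)
  step 1: ref 4 -> FAULT, frames=[1,4] (faults so far: 2)
  step 2: ref 4 -> HIT, frames=[1,4] (faults so far: 2)
  step 3: ref 4 -> HIT, frames=[1,4] (faults so far: 2)
  step 4: ref 2 -> FAULT, evict 1, frames=[2,4] (faults so far: 3)
  step 5: ref 6 -> FAULT, evict 2, frames=[6,4] (faults so far: 4)
  step 6: ref 4 -> HIT, frames=[6,4] (faults so far: 4)
  step 7: ref 2 -> FAULT, evict 6, frames=[2,4] (faults so far: 5)
  step 8: ref 2 -> HIT, frames=[2,4] (faults so far: 5)
  step 9: ref 4 -> HIT, frames=[2,4] (faults so far: 5)
  step 10: ref 5 -> FAULT, evict 4, frames=[2,5] (faults so far: 6)
  step 11: ref 2 -> HIT, frames=[2,5] (faults so far: 6)
  Optimal total faults: 6

Answer: 7 8 6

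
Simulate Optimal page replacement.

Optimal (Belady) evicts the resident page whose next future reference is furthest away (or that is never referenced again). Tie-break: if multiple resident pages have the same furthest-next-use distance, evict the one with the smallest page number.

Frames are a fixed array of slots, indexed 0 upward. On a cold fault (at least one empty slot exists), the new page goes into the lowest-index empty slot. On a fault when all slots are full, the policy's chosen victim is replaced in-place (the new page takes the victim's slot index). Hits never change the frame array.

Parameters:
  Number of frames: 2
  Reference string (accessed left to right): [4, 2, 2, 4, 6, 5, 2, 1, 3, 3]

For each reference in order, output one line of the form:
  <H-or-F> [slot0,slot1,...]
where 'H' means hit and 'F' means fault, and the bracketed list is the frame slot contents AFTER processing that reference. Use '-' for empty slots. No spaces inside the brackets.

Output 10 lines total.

F [4,-]
F [4,2]
H [4,2]
H [4,2]
F [6,2]
F [5,2]
H [5,2]
F [5,1]
F [5,3]
H [5,3]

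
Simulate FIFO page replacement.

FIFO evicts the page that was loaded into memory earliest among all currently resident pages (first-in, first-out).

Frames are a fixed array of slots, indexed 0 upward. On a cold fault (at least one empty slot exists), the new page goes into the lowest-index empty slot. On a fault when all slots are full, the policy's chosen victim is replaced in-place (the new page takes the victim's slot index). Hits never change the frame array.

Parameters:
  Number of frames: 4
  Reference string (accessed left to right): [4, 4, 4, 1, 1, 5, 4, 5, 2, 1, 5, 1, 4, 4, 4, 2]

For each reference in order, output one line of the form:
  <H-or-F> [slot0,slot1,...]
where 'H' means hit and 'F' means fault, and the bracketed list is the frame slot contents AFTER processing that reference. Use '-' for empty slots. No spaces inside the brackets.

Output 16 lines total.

F [4,-,-,-]
H [4,-,-,-]
H [4,-,-,-]
F [4,1,-,-]
H [4,1,-,-]
F [4,1,5,-]
H [4,1,5,-]
H [4,1,5,-]
F [4,1,5,2]
H [4,1,5,2]
H [4,1,5,2]
H [4,1,5,2]
H [4,1,5,2]
H [4,1,5,2]
H [4,1,5,2]
H [4,1,5,2]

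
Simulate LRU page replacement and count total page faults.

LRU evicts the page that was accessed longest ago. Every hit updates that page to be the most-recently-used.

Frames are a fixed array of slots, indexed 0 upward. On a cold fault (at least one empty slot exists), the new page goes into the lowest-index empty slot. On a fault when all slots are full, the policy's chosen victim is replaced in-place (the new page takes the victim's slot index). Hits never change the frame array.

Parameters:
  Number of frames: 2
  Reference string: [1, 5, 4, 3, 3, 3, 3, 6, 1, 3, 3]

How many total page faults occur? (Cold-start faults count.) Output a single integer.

Step 0: ref 1 → FAULT, frames=[1,-]
Step 1: ref 5 → FAULT, frames=[1,5]
Step 2: ref 4 → FAULT (evict 1), frames=[4,5]
Step 3: ref 3 → FAULT (evict 5), frames=[4,3]
Step 4: ref 3 → HIT, frames=[4,3]
Step 5: ref 3 → HIT, frames=[4,3]
Step 6: ref 3 → HIT, frames=[4,3]
Step 7: ref 6 → FAULT (evict 4), frames=[6,3]
Step 8: ref 1 → FAULT (evict 3), frames=[6,1]
Step 9: ref 3 → FAULT (evict 6), frames=[3,1]
Step 10: ref 3 → HIT, frames=[3,1]
Total faults: 7

Answer: 7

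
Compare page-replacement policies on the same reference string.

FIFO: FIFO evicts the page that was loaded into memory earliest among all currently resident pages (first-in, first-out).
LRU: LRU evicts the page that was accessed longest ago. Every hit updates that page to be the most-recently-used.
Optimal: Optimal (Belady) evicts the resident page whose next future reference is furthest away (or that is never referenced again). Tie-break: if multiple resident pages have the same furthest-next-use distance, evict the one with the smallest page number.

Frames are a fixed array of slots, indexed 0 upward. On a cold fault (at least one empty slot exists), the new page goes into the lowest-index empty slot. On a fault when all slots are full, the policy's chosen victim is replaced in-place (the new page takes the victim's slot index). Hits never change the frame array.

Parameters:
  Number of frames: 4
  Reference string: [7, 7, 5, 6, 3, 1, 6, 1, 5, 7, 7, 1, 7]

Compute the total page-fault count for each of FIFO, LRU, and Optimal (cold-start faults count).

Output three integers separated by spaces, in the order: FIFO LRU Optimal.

--- FIFO ---
  step 0: ref 7 -> FAULT, frames=[7,-,-,-] (faults so far: 1)
  step 1: ref 7 -> HIT, frames=[7,-,-,-] (faults so far: 1)
  step 2: ref 5 -> FAULT, frames=[7,5,-,-] (faults so far: 2)
  step 3: ref 6 -> FAULT, frames=[7,5,6,-] (faults so far: 3)
  step 4: ref 3 -> FAULT, frames=[7,5,6,3] (faults so far: 4)
  step 5: ref 1 -> FAULT, evict 7, frames=[1,5,6,3] (faults so far: 5)
  step 6: ref 6 -> HIT, frames=[1,5,6,3] (faults so far: 5)
  step 7: ref 1 -> HIT, frames=[1,5,6,3] (faults so far: 5)
  step 8: ref 5 -> HIT, frames=[1,5,6,3] (faults so far: 5)
  step 9: ref 7 -> FAULT, evict 5, frames=[1,7,6,3] (faults so far: 6)
  step 10: ref 7 -> HIT, frames=[1,7,6,3] (faults so far: 6)
  step 11: ref 1 -> HIT, frames=[1,7,6,3] (faults so far: 6)
  step 12: ref 7 -> HIT, frames=[1,7,6,3] (faults so far: 6)
  FIFO total faults: 6
--- LRU ---
  step 0: ref 7 -> FAULT, frames=[7,-,-,-] (faults so far: 1)
  step 1: ref 7 -> HIT, frames=[7,-,-,-] (faults so far: 1)
  step 2: ref 5 -> FAULT, frames=[7,5,-,-] (faults so far: 2)
  step 3: ref 6 -> FAULT, frames=[7,5,6,-] (faults so far: 3)
  step 4: ref 3 -> FAULT, frames=[7,5,6,3] (faults so far: 4)
  step 5: ref 1 -> FAULT, evict 7, frames=[1,5,6,3] (faults so far: 5)
  step 6: ref 6 -> HIT, frames=[1,5,6,3] (faults so far: 5)
  step 7: ref 1 -> HIT, frames=[1,5,6,3] (faults so far: 5)
  step 8: ref 5 -> HIT, frames=[1,5,6,3] (faults so far: 5)
  step 9: ref 7 -> FAULT, evict 3, frames=[1,5,6,7] (faults so far: 6)
  step 10: ref 7 -> HIT, frames=[1,5,6,7] (faults so far: 6)
  step 11: ref 1 -> HIT, frames=[1,5,6,7] (faults so far: 6)
  step 12: ref 7 -> HIT, frames=[1,5,6,7] (faults so far: 6)
  LRU total faults: 6
--- Optimal ---
  step 0: ref 7 -> FAULT, frames=[7,-,-,-] (faults so far: 1)
  step 1: ref 7 -> HIT, frames=[7,-,-,-] (faults so far: 1)
  step 2: ref 5 -> FAULT, frames=[7,5,-,-] (faults so far: 2)
  step 3: ref 6 -> FAULT, frames=[7,5,6,-] (faults so far: 3)
  step 4: ref 3 -> FAULT, frames=[7,5,6,3] (faults so far: 4)
  step 5: ref 1 -> FAULT, evict 3, frames=[7,5,6,1] (faults so far: 5)
  step 6: ref 6 -> HIT, frames=[7,5,6,1] (faults so far: 5)
  step 7: ref 1 -> HIT, frames=[7,5,6,1] (faults so far: 5)
  step 8: ref 5 -> HIT, frames=[7,5,6,1] (faults so far: 5)
  step 9: ref 7 -> HIT, frames=[7,5,6,1] (faults so far: 5)
  step 10: ref 7 -> HIT, frames=[7,5,6,1] (faults so far: 5)
  step 11: ref 1 -> HIT, frames=[7,5,6,1] (faults so far: 5)
  step 12: ref 7 -> HIT, frames=[7,5,6,1] (faults so far: 5)
  Optimal total faults: 5

Answer: 6 6 5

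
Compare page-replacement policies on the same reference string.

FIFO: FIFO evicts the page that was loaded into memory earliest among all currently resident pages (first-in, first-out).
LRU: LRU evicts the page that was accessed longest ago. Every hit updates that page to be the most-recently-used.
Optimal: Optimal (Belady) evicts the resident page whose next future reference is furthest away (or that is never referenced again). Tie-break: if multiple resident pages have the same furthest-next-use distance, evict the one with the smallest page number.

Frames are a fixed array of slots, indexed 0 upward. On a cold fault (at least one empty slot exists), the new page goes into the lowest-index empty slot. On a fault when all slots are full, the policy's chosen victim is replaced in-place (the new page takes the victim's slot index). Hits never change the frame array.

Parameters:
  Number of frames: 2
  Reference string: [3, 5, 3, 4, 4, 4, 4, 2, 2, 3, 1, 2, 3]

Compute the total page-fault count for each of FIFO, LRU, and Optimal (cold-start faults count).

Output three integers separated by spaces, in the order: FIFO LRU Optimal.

Answer: 8 8 6

Derivation:
--- FIFO ---
  step 0: ref 3 -> FAULT, frames=[3,-] (faults so far: 1)
  step 1: ref 5 -> FAULT, frames=[3,5] (faults so far: 2)
  step 2: ref 3 -> HIT, frames=[3,5] (faults so far: 2)
  step 3: ref 4 -> FAULT, evict 3, frames=[4,5] (faults so far: 3)
  step 4: ref 4 -> HIT, frames=[4,5] (faults so far: 3)
  step 5: ref 4 -> HIT, frames=[4,5] (faults so far: 3)
  step 6: ref 4 -> HIT, frames=[4,5] (faults so far: 3)
  step 7: ref 2 -> FAULT, evict 5, frames=[4,2] (faults so far: 4)
  step 8: ref 2 -> HIT, frames=[4,2] (faults so far: 4)
  step 9: ref 3 -> FAULT, evict 4, frames=[3,2] (faults so far: 5)
  step 10: ref 1 -> FAULT, evict 2, frames=[3,1] (faults so far: 6)
  step 11: ref 2 -> FAULT, evict 3, frames=[2,1] (faults so far: 7)
  step 12: ref 3 -> FAULT, evict 1, frames=[2,3] (faults so far: 8)
  FIFO total faults: 8
--- LRU ---
  step 0: ref 3 -> FAULT, frames=[3,-] (faults so far: 1)
  step 1: ref 5 -> FAULT, frames=[3,5] (faults so far: 2)
  step 2: ref 3 -> HIT, frames=[3,5] (faults so far: 2)
  step 3: ref 4 -> FAULT, evict 5, frames=[3,4] (faults so far: 3)
  step 4: ref 4 -> HIT, frames=[3,4] (faults so far: 3)
  step 5: ref 4 -> HIT, frames=[3,4] (faults so far: 3)
  step 6: ref 4 -> HIT, frames=[3,4] (faults so far: 3)
  step 7: ref 2 -> FAULT, evict 3, frames=[2,4] (faults so far: 4)
  step 8: ref 2 -> HIT, frames=[2,4] (faults so far: 4)
  step 9: ref 3 -> FAULT, evict 4, frames=[2,3] (faults so far: 5)
  step 10: ref 1 -> FAULT, evict 2, frames=[1,3] (faults so far: 6)
  step 11: ref 2 -> FAULT, evict 3, frames=[1,2] (faults so far: 7)
  step 12: ref 3 -> FAULT, evict 1, frames=[3,2] (faults so far: 8)
  LRU total faults: 8
--- Optimal ---
  step 0: ref 3 -> FAULT, frames=[3,-] (faults so far: 1)
  step 1: ref 5 -> FAULT, frames=[3,5] (faults so far: 2)
  step 2: ref 3 -> HIT, frames=[3,5] (faults so far: 2)
  step 3: ref 4 -> FAULT, evict 5, frames=[3,4] (faults so far: 3)
  step 4: ref 4 -> HIT, frames=[3,4] (faults so far: 3)
  step 5: ref 4 -> HIT, frames=[3,4] (faults so far: 3)
  step 6: ref 4 -> HIT, frames=[3,4] (faults so far: 3)
  step 7: ref 2 -> FAULT, evict 4, frames=[3,2] (faults so far: 4)
  step 8: ref 2 -> HIT, frames=[3,2] (faults so far: 4)
  step 9: ref 3 -> HIT, frames=[3,2] (faults so far: 4)
  step 10: ref 1 -> FAULT, evict 3, frames=[1,2] (faults so far: 5)
  step 11: ref 2 -> HIT, frames=[1,2] (faults so far: 5)
  step 12: ref 3 -> FAULT, evict 1, frames=[3,2] (faults so far: 6)
  Optimal total faults: 6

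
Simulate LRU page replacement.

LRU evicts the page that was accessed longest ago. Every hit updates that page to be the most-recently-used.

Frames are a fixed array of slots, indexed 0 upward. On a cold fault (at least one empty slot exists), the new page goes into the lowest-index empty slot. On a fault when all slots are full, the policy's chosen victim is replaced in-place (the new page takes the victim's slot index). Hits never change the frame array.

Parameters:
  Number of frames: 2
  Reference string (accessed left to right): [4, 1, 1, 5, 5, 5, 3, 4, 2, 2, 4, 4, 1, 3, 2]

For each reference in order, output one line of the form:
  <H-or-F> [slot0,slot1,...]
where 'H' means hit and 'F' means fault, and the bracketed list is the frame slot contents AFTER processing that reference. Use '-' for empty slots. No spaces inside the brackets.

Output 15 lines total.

F [4,-]
F [4,1]
H [4,1]
F [5,1]
H [5,1]
H [5,1]
F [5,3]
F [4,3]
F [4,2]
H [4,2]
H [4,2]
H [4,2]
F [4,1]
F [3,1]
F [3,2]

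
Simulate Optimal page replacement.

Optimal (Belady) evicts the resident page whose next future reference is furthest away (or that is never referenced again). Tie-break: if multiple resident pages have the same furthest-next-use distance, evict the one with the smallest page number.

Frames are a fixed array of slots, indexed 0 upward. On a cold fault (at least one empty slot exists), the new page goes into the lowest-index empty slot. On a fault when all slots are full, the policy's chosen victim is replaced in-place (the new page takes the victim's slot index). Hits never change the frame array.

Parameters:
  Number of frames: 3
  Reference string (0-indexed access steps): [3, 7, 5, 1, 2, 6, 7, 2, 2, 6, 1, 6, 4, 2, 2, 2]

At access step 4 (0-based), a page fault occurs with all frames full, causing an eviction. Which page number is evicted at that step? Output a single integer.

Step 0: ref 3 -> FAULT, frames=[3,-,-]
Step 1: ref 7 -> FAULT, frames=[3,7,-]
Step 2: ref 5 -> FAULT, frames=[3,7,5]
Step 3: ref 1 -> FAULT, evict 3, frames=[1,7,5]
Step 4: ref 2 -> FAULT, evict 5, frames=[1,7,2]
At step 4: evicted page 5

Answer: 5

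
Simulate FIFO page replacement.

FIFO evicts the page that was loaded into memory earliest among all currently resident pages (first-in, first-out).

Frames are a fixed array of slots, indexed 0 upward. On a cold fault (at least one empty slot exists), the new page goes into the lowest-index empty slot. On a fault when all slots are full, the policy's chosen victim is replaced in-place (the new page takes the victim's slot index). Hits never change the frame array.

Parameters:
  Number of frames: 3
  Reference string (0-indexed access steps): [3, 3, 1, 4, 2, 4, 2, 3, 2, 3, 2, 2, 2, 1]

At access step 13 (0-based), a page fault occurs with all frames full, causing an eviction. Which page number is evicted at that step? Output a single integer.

Answer: 4

Derivation:
Step 0: ref 3 -> FAULT, frames=[3,-,-]
Step 1: ref 3 -> HIT, frames=[3,-,-]
Step 2: ref 1 -> FAULT, frames=[3,1,-]
Step 3: ref 4 -> FAULT, frames=[3,1,4]
Step 4: ref 2 -> FAULT, evict 3, frames=[2,1,4]
Step 5: ref 4 -> HIT, frames=[2,1,4]
Step 6: ref 2 -> HIT, frames=[2,1,4]
Step 7: ref 3 -> FAULT, evict 1, frames=[2,3,4]
Step 8: ref 2 -> HIT, frames=[2,3,4]
Step 9: ref 3 -> HIT, frames=[2,3,4]
Step 10: ref 2 -> HIT, frames=[2,3,4]
Step 11: ref 2 -> HIT, frames=[2,3,4]
Step 12: ref 2 -> HIT, frames=[2,3,4]
Step 13: ref 1 -> FAULT, evict 4, frames=[2,3,1]
At step 13: evicted page 4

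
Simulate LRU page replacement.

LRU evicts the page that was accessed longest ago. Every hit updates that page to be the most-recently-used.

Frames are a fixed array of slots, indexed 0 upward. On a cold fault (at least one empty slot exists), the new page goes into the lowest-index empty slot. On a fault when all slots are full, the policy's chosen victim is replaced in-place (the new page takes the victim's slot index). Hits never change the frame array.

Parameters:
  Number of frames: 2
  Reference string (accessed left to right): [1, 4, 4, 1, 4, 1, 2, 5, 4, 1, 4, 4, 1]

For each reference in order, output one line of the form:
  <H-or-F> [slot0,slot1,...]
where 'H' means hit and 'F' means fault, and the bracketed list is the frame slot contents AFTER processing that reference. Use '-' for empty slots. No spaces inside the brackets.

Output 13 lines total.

F [1,-]
F [1,4]
H [1,4]
H [1,4]
H [1,4]
H [1,4]
F [1,2]
F [5,2]
F [5,4]
F [1,4]
H [1,4]
H [1,4]
H [1,4]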